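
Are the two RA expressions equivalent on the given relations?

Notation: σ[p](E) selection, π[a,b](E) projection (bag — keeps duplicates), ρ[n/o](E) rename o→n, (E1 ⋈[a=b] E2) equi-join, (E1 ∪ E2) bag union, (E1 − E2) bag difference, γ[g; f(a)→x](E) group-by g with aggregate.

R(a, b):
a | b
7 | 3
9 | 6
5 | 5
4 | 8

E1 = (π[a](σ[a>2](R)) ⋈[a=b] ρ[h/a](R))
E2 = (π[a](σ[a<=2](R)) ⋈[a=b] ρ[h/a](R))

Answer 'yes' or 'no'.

E1 row counts bottom-up:
  R → 4
  σ[a>2](R) → 4
  π[a](σ[a>2](R)) → 4
  R → 4
  ρ[h/a](R) → 4
  (π[a](σ[a>2](R)) ⋈[a=b] ρ[h/a](R)) → 1
E2 row counts bottom-up:
  R → 4
  σ[a<=2](R) → 0
  π[a](σ[a<=2](R)) → 0
  R → 4
  ρ[h/a](R) → 4
  (π[a](σ[a<=2](R)) ⋈[a=b] ρ[h/a](R)) → 0

E1 result:
a | h | b
5 | 5 | 5
E2 result:
a | h | b
(0 rows)
Witness: (5, 5, 5) appears 1× in E1 but 0× in E2.

no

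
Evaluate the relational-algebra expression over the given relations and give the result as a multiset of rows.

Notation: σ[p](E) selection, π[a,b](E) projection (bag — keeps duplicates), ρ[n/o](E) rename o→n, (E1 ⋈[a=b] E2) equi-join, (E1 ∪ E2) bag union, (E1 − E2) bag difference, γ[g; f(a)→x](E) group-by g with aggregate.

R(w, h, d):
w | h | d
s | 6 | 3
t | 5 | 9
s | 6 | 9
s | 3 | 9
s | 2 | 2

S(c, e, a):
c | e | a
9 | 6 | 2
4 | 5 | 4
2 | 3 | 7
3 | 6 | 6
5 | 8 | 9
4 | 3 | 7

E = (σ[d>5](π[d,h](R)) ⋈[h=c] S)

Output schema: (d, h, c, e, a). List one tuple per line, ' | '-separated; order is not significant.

Row counts bottom-up:
  R → 5
  π[d,h](R) → 5
  σ[d>5](π[d,h](R)) → 3
  S → 6
  (σ[d>5](π[d,h](R)) ⋈[h=c] S) → 2

== RESULT ==
d | h | c | e | a
9 | 3 | 3 | 6 | 6
9 | 5 | 5 | 8 | 9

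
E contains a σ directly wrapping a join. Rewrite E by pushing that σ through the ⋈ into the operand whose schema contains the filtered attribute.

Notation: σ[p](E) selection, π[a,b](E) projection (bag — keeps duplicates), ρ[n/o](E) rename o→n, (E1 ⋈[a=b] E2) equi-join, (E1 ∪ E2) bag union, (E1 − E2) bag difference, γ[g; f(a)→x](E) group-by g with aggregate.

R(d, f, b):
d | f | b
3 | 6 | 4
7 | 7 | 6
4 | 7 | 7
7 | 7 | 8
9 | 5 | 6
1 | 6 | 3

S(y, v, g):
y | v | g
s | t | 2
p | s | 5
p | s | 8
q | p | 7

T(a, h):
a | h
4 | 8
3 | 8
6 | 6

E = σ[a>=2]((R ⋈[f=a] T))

σ filters on a, owned by the right side.
E' = (R ⋈[f=a] σ[a>=2](T))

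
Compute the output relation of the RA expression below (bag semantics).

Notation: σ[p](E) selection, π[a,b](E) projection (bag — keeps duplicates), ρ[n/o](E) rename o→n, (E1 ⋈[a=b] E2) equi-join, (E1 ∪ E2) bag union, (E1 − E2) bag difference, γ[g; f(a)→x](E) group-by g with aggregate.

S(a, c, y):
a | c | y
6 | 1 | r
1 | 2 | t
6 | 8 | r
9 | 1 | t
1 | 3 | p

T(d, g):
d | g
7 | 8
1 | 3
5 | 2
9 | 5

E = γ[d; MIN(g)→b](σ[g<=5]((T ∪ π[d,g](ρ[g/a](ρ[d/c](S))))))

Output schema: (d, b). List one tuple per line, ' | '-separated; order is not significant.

Row counts bottom-up:
  T → 4
  S → 5
  ρ[d/c](S) → 5
  ρ[g/a](ρ[d/c](S)) → 5
  π[d,g](ρ[g/a](ρ[d/c](S))) → 5
  (T ∪ π[d,g](ρ[g/a](ρ[d/c](S)))) → 9
  σ[g<=5]((T ∪ π[d,g](ρ[g/a](ρ[d/c](S))))) → 5
  γ[d; MIN(g)→b](σ[g<=5]((T ∪ π[d,g](ρ[g/a](ρ[d/c](S)))))) → 5

== RESULT ==
d | b
1 | 3
2 | 1
3 | 1
5 | 2
9 | 5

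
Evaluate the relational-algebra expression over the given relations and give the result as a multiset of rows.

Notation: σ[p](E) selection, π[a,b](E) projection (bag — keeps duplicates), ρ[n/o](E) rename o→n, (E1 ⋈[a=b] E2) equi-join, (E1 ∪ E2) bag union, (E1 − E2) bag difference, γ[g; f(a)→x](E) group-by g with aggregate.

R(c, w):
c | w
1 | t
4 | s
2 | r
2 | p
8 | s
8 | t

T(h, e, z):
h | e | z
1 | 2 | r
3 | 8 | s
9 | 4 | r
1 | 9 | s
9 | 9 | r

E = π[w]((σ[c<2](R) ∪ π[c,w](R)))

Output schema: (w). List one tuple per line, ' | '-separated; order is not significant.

Subexpression sizes:
  R → 6
  σ[c<2](R) → 1
  R → 6
  π[c,w](R) → 6
  (σ[c<2](R) ∪ π[c,w](R)) → 7
  π[w]((σ[c<2](R) ∪ π[c,w](R))) → 7

== RESULT ==
w
p
r
s
s
t
t
t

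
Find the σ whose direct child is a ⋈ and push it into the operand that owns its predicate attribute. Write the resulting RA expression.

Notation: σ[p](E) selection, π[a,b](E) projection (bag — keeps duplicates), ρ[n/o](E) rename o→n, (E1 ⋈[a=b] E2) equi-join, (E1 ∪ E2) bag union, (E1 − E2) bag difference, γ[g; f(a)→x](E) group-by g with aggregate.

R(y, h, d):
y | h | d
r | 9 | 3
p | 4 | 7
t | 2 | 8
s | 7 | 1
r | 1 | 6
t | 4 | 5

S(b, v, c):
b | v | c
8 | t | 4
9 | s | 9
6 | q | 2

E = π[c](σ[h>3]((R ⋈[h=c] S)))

σ filters on h, owned by the left side.
E' = π[c]((σ[h>3](R) ⋈[h=c] S))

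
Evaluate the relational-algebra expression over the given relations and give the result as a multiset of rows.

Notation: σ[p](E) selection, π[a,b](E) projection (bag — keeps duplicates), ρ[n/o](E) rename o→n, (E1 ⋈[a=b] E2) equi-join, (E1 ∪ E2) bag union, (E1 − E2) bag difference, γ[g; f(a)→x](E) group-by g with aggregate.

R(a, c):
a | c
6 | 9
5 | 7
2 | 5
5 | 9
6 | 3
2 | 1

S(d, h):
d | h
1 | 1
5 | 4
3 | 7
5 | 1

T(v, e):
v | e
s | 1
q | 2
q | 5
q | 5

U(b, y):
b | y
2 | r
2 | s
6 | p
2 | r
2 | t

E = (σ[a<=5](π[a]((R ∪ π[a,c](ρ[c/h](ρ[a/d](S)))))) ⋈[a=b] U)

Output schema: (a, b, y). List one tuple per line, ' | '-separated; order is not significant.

Stepwise |·|:
  R → 6
  S → 4
  ρ[a/d](S) → 4
  ρ[c/h](ρ[a/d](S)) → 4
  π[a,c](ρ[c/h](ρ[a/d](S))) → 4
  (R ∪ π[a,c](ρ[c/h](ρ[a/d](S)))) → 10
  π[a]((R ∪ π[a,c](ρ[c/h](ρ[a/d](S))))) → 10
  σ[a<=5](π[a]((R ∪ π[a,c](ρ[c/h](ρ[a/d](S)))))) → 8
  U → 5
  (σ[a<=5](π[a]((R ∪ π[a,c](ρ[c/h](ρ[a/d](S)))))) ⋈[a=b] U) → 8

== RESULT ==
a | b | y
2 | 2 | r
2 | 2 | r
2 | 2 | r
2 | 2 | r
2 | 2 | s
2 | 2 | s
2 | 2 | t
2 | 2 | t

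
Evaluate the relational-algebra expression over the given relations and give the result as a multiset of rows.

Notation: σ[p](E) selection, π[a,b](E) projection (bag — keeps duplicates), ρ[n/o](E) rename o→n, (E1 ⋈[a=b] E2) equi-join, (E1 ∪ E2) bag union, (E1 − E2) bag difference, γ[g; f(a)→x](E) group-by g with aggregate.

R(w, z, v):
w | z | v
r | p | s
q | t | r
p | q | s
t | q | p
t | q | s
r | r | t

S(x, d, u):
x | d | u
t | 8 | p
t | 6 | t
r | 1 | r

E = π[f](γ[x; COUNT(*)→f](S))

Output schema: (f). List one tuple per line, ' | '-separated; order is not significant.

Per-node cardinality:
  S → 3
  γ[x; COUNT(*)→f](S) → 2
  π[f](γ[x; COUNT(*)→f](S)) → 2

== RESULT ==
f
1
2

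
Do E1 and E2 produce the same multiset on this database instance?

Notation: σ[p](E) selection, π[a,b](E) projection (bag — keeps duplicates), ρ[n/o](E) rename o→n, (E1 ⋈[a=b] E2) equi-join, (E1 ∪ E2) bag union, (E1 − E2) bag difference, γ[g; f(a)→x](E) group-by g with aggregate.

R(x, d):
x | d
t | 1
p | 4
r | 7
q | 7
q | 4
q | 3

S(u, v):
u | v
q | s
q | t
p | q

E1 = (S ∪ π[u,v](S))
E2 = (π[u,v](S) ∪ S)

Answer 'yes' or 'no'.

E1 row counts bottom-up:
  S → 3
  S → 3
  π[u,v](S) → 3
  (S ∪ π[u,v](S)) → 6
E2 row counts bottom-up:
  S → 3
  π[u,v](S) → 3
  S → 3
  (π[u,v](S) ∪ S) → 6

E1 and E2 produce the same multiset:
u | v
p | q
p | q
q | s
q | s
q | t
q | t

yes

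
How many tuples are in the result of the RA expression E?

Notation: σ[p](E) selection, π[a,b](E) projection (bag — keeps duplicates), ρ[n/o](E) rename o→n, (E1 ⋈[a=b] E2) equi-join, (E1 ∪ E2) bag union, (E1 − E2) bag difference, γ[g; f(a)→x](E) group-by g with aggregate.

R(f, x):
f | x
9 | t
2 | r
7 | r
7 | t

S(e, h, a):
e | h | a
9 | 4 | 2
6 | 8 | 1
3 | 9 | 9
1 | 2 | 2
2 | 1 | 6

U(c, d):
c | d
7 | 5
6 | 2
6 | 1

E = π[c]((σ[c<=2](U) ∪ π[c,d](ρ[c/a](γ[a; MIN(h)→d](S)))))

Row counts bottom-up:
  U → 3
  σ[c<=2](U) → 0
  S → 5
  γ[a; MIN(h)→d](S) → 4
  ρ[c/a](γ[a; MIN(h)→d](S)) → 4
  π[c,d](ρ[c/a](γ[a; MIN(h)→d](S))) → 4
  (σ[c<=2](U) ∪ π[c,d](ρ[c/a](γ[a; MIN(h)→d](S)))) → 4
  π[c]((σ[c<=2](U) ∪ π[c,d](ρ[c/a](γ[a; MIN(h)→d](S))))) → 4

|E| = 4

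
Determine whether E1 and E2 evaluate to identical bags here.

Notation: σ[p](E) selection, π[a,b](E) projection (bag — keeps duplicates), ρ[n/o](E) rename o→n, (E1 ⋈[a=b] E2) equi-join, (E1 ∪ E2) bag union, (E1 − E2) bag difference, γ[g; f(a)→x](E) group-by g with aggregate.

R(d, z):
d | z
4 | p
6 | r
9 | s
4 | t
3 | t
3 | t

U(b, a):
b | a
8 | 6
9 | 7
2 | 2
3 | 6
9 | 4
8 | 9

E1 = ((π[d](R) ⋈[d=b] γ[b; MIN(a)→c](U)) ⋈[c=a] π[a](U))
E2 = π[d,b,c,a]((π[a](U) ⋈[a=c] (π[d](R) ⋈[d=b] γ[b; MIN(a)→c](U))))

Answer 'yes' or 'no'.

E1 per-node cardinality:
  R → 6
  π[d](R) → 6
  U → 6
  γ[b; MIN(a)→c](U) → 4
  (π[d](R) ⋈[d=b] γ[b; MIN(a)→c](U)) → 3
  U → 6
  π[a](U) → 6
  ((π[d](R) ⋈[d=b] γ[b; MIN(a)→c](U)) ⋈[c=a] π[a](U)) → 5
E2 per-node cardinality:
  U → 6
  π[a](U) → 6
  R → 6
  π[d](R) → 6
  U → 6
  γ[b; MIN(a)→c](U) → 4
  (π[d](R) ⋈[d=b] γ[b; MIN(a)→c](U)) → 3
  (π[a](U) ⋈[a=c] (π[d](R) ⋈[d=b] γ[b; MIN(a)→c](U))) → 5
  π[d,b,c,a]((π[a](U) ⋈[a=c] (π[d](R) ⋈[d=b] γ[b; MIN(a)→c](U)))) → 5

E1 and E2 produce the same multiset:
d | b | c | a
3 | 3 | 6 | 6
3 | 3 | 6 | 6
3 | 3 | 6 | 6
3 | 3 | 6 | 6
9 | 9 | 4 | 4

yes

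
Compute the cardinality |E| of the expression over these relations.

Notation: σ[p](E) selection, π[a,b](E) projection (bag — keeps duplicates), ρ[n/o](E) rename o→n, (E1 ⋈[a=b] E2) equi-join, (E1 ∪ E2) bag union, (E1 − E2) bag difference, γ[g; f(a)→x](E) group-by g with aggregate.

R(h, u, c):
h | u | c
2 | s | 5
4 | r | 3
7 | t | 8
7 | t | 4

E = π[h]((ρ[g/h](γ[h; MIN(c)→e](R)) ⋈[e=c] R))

Stepwise |·|:
  R → 4
  γ[h; MIN(c)→e](R) → 3
  ρ[g/h](γ[h; MIN(c)→e](R)) → 3
  R → 4
  (ρ[g/h](γ[h; MIN(c)→e](R)) ⋈[e=c] R) → 3
  π[h]((ρ[g/h](γ[h; MIN(c)→e](R)) ⋈[e=c] R)) → 3

|E| = 3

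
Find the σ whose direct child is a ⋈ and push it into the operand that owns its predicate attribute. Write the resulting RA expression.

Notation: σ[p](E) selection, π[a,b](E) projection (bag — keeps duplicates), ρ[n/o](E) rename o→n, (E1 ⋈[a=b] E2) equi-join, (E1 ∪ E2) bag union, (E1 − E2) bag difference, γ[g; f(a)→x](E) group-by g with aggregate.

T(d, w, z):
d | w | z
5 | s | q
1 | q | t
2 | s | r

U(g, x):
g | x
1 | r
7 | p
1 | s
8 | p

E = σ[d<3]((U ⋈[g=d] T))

σ filters on d, owned by the right side.
E' = (U ⋈[g=d] σ[d<3](T))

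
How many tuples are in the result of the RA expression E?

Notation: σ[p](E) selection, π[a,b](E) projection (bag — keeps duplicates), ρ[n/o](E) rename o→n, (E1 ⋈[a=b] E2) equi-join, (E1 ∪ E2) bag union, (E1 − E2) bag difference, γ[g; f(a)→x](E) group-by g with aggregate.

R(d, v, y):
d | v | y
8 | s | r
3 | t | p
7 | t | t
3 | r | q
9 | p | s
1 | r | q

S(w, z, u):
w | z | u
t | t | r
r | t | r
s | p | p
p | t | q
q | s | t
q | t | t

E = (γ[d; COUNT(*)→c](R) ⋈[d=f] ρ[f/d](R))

Subexpression sizes:
  R → 6
  γ[d; COUNT(*)→c](R) → 5
  R → 6
  ρ[f/d](R) → 6
  (γ[d; COUNT(*)→c](R) ⋈[d=f] ρ[f/d](R)) → 6

|E| = 6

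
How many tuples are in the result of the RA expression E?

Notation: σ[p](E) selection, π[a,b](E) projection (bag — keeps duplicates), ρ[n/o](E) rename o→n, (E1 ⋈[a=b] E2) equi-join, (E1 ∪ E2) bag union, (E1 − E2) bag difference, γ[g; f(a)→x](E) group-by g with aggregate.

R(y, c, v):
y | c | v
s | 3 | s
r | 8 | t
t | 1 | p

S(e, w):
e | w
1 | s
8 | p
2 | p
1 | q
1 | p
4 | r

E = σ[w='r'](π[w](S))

Row counts bottom-up:
  S → 6
  π[w](S) → 6
  σ[w='r'](π[w](S)) → 1

|E| = 1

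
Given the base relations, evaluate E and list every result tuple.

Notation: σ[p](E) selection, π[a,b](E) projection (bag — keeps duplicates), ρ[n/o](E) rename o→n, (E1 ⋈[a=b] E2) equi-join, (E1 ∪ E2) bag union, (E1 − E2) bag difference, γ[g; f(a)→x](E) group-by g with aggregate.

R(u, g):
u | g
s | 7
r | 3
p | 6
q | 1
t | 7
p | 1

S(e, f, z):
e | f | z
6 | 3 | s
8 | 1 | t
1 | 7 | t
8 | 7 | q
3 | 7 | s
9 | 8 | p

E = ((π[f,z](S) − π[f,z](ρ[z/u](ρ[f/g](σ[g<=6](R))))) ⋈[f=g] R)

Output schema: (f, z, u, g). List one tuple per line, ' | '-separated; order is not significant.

Per-node cardinality:
  S → 6
  π[f,z](S) → 6
  R → 6
  σ[g<=6](R) → 4
  ρ[f/g](σ[g<=6](R)) → 4
  ρ[z/u](ρ[f/g](σ[g<=6](R))) → 4
  π[f,z](ρ[z/u](ρ[f/g](σ[g<=6](R)))) → 4
  (π[f,z](S) − π[f,z](ρ[z/u](ρ[f/g](σ[g<=6](R))))) → 6
  R → 6
  ((π[f,z](S) − π[f,z](ρ[z/u](ρ[f/g](σ[g<=6](R))))) ⋈[f=g] R) → 9

== RESULT ==
f | z | u | g
1 | t | p | 1
1 | t | q | 1
3 | s | r | 3
7 | q | s | 7
7 | q | t | 7
7 | s | s | 7
7 | s | t | 7
7 | t | s | 7
7 | t | t | 7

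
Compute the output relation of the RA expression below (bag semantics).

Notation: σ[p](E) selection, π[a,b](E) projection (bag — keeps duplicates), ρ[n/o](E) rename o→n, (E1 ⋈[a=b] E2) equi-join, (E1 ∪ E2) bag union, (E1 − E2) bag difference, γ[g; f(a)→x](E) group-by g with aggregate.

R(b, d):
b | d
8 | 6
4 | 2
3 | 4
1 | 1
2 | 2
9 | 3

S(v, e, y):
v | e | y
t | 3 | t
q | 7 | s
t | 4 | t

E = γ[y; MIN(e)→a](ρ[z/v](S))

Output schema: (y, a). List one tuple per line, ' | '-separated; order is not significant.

Stepwise |·|:
  S → 3
  ρ[z/v](S) → 3
  γ[y; MIN(e)→a](ρ[z/v](S)) → 2

== RESULT ==
y | a
s | 7
t | 3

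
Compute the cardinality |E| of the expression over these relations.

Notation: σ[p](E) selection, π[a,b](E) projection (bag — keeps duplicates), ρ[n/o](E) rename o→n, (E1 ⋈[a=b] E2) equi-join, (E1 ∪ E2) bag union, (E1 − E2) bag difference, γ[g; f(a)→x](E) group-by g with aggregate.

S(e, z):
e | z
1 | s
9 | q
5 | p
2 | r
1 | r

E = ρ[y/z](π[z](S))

Row counts bottom-up:
  S → 5
  π[z](S) → 5
  ρ[y/z](π[z](S)) → 5

|E| = 5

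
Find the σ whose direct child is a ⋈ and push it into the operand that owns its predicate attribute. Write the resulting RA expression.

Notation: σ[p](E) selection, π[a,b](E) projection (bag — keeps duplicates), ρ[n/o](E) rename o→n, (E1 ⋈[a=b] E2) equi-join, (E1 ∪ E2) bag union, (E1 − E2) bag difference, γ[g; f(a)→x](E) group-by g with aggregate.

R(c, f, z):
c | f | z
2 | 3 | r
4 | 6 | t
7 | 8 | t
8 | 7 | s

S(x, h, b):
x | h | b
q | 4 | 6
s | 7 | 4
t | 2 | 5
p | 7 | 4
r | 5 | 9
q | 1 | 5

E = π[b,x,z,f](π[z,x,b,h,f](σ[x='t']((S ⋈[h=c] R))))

σ filters on x, owned by the left side.
E' = π[b,x,z,f](π[z,x,b,h,f]((σ[x='t'](S) ⋈[h=c] R)))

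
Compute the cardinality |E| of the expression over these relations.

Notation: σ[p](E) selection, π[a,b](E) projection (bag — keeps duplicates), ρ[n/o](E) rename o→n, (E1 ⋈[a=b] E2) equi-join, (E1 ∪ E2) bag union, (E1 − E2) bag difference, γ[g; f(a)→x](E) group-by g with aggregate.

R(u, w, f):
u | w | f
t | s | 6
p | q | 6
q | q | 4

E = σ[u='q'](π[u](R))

Row counts bottom-up:
  R → 3
  π[u](R) → 3
  σ[u='q'](π[u](R)) → 1

|E| = 1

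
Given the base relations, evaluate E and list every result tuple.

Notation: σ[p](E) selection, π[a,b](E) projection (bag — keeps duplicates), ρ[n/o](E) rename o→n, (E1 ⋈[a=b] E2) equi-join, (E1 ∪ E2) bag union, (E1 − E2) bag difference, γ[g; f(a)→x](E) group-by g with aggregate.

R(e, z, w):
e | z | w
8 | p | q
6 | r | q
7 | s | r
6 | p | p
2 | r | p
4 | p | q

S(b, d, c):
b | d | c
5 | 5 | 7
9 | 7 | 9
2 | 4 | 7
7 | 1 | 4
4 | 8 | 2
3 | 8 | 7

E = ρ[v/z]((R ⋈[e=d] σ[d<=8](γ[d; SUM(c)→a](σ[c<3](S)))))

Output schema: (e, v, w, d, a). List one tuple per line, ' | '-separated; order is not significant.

Subexpression sizes:
  R → 6
  S → 6
  σ[c<3](S) → 1
  γ[d; SUM(c)→a](σ[c<3](S)) → 1
  σ[d<=8](γ[d; SUM(c)→a](σ[c<3](S))) → 1
  (R ⋈[e=d] σ[d<=8](γ[d; SUM(c)→a](σ[c<3](S)))) → 1
  ρ[v/z]((R ⋈[e=d] σ[d<=8](γ[d; SUM(c)→a](σ[c<3](S))))) → 1

== RESULT ==
e | v | w | d | a
8 | p | q | 8 | 2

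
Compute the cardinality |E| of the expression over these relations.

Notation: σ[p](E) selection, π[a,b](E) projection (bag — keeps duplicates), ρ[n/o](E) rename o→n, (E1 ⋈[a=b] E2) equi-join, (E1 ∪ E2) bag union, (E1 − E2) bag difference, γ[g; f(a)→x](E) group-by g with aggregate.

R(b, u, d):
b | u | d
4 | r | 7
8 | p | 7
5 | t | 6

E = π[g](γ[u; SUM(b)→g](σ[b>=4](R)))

Per-node cardinality:
  R → 3
  σ[b>=4](R) → 3
  γ[u; SUM(b)→g](σ[b>=4](R)) → 3
  π[g](γ[u; SUM(b)→g](σ[b>=4](R))) → 3

|E| = 3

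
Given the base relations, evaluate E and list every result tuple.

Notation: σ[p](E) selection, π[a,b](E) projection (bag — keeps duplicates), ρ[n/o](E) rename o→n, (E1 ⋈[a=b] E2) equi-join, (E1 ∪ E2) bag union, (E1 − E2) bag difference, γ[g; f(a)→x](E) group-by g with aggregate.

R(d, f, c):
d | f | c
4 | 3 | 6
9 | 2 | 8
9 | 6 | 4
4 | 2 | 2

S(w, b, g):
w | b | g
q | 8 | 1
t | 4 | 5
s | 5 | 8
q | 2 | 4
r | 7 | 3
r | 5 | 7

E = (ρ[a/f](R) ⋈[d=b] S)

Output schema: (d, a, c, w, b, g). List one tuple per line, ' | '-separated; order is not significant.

Per-node cardinality:
  R → 4
  ρ[a/f](R) → 4
  S → 6
  (ρ[a/f](R) ⋈[d=b] S) → 2

== RESULT ==
d | a | c | w | b | g
4 | 2 | 2 | t | 4 | 5
4 | 3 | 6 | t | 4 | 5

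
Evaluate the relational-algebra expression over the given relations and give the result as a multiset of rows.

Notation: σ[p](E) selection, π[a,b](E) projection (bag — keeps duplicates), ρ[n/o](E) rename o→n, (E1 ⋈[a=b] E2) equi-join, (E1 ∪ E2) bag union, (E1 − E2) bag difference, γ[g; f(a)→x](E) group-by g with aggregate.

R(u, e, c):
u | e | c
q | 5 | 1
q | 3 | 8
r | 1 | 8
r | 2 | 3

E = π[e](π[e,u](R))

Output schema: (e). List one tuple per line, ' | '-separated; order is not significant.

Row counts bottom-up:
  R → 4
  π[e,u](R) → 4
  π[e](π[e,u](R)) → 4

== RESULT ==
e
1
2
3
5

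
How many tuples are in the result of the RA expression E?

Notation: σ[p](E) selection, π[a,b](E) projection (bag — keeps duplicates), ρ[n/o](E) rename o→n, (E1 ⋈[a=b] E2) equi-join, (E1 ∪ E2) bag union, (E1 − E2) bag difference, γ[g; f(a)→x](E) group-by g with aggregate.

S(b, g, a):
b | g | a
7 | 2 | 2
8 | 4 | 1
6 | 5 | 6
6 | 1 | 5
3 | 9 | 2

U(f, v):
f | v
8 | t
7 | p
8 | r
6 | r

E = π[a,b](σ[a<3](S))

Per-node cardinality:
  S → 5
  σ[a<3](S) → 3
  π[a,b](σ[a<3](S)) → 3

|E| = 3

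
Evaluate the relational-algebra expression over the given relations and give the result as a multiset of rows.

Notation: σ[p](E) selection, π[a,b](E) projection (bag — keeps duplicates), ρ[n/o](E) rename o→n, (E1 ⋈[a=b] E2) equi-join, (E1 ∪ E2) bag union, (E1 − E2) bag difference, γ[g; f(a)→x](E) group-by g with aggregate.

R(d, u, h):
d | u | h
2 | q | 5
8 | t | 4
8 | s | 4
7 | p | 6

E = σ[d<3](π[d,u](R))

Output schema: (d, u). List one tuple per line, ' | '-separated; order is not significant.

Stepwise |·|:
  R → 4
  π[d,u](R) → 4
  σ[d<3](π[d,u](R)) → 1

== RESULT ==
d | u
2 | q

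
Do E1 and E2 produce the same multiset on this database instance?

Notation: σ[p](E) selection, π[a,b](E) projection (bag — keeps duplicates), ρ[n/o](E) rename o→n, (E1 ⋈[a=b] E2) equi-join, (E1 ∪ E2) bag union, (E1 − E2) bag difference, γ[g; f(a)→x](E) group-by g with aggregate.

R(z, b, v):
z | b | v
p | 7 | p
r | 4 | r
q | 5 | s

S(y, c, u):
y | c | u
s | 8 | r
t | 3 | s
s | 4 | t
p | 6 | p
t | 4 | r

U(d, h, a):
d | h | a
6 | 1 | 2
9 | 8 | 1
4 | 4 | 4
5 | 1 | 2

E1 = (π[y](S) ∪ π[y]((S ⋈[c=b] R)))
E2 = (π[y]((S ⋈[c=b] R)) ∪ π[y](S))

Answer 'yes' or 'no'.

E1 per-node cardinality:
  S → 5
  π[y](S) → 5
  S → 5
  R → 3
  (S ⋈[c=b] R) → 2
  π[y]((S ⋈[c=b] R)) → 2
  (π[y](S) ∪ π[y]((S ⋈[c=b] R))) → 7
E2 per-node cardinality:
  S → 5
  R → 3
  (S ⋈[c=b] R) → 2
  π[y]((S ⋈[c=b] R)) → 2
  S → 5
  π[y](S) → 5
  (π[y]((S ⋈[c=b] R)) ∪ π[y](S)) → 7

E1 and E2 produce the same multiset:
y
p
s
s
s
t
t
t

yes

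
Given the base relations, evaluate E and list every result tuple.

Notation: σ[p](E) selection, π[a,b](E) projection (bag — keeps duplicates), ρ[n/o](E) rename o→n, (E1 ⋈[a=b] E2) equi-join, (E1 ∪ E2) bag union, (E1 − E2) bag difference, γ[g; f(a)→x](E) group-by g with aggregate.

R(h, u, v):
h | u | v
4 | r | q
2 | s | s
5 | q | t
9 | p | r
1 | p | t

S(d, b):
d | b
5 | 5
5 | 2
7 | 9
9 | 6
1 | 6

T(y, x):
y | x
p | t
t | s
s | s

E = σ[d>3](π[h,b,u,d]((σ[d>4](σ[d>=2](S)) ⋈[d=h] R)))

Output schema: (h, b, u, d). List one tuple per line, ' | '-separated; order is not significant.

Stepwise |·|:
  S → 5
  σ[d>=2](S) → 4
  σ[d>4](σ[d>=2](S)) → 4
  R → 5
  (σ[d>4](σ[d>=2](S)) ⋈[d=h] R) → 3
  π[h,b,u,d]((σ[d>4](σ[d>=2](S)) ⋈[d=h] R)) → 3
  σ[d>3](π[h,b,u,d]((σ[d>4](σ[d>=2](S)) ⋈[d=h] R))) → 3

== RESULT ==
h | b | u | d
5 | 2 | q | 5
5 | 5 | q | 5
9 | 6 | p | 9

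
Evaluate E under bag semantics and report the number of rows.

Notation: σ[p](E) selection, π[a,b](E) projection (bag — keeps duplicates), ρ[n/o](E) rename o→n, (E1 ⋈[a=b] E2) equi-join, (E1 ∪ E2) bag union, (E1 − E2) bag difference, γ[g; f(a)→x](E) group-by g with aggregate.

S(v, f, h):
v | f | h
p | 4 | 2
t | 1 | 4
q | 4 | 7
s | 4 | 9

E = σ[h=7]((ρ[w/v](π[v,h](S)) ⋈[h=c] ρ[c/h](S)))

Row counts bottom-up:
  S → 4
  π[v,h](S) → 4
  ρ[w/v](π[v,h](S)) → 4
  S → 4
  ρ[c/h](S) → 4
  (ρ[w/v](π[v,h](S)) ⋈[h=c] ρ[c/h](S)) → 4
  σ[h=7]((ρ[w/v](π[v,h](S)) ⋈[h=c] ρ[c/h](S))) → 1

|E| = 1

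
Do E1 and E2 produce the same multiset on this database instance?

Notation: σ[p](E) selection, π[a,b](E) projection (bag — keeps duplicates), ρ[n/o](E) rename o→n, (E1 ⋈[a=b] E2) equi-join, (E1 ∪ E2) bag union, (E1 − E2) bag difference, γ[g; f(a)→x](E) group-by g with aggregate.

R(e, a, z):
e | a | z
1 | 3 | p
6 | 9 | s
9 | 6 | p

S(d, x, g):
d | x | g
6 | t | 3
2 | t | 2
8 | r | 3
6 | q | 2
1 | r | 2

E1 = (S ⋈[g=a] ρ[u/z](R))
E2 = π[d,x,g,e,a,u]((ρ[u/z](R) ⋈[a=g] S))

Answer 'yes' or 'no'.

E1 per-node cardinality:
  S → 5
  R → 3
  ρ[u/z](R) → 3
  (S ⋈[g=a] ρ[u/z](R)) → 2
E2 per-node cardinality:
  R → 3
  ρ[u/z](R) → 3
  S → 5
  (ρ[u/z](R) ⋈[a=g] S) → 2
  π[d,x,g,e,a,u]((ρ[u/z](R) ⋈[a=g] S)) → 2

E1 and E2 produce the same multiset:
d | x | g | e | a | u
6 | t | 3 | 1 | 3 | p
8 | r | 3 | 1 | 3 | p

yes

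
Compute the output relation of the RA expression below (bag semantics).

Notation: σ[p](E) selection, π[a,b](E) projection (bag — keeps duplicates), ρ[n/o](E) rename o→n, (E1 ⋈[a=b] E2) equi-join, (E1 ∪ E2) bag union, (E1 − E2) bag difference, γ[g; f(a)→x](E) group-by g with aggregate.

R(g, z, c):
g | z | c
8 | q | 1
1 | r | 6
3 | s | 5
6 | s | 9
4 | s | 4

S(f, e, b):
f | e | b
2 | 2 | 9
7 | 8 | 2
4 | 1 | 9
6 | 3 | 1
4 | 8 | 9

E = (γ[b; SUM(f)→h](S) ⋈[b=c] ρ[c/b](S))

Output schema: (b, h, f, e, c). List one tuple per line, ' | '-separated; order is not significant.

Subexpression sizes:
  S → 5
  γ[b; SUM(f)→h](S) → 3
  S → 5
  ρ[c/b](S) → 5
  (γ[b; SUM(f)→h](S) ⋈[b=c] ρ[c/b](S)) → 5

== RESULT ==
b | h | f | e | c
1 | 6 | 6 | 3 | 1
2 | 7 | 7 | 8 | 2
9 | 10 | 2 | 2 | 9
9 | 10 | 4 | 1 | 9
9 | 10 | 4 | 8 | 9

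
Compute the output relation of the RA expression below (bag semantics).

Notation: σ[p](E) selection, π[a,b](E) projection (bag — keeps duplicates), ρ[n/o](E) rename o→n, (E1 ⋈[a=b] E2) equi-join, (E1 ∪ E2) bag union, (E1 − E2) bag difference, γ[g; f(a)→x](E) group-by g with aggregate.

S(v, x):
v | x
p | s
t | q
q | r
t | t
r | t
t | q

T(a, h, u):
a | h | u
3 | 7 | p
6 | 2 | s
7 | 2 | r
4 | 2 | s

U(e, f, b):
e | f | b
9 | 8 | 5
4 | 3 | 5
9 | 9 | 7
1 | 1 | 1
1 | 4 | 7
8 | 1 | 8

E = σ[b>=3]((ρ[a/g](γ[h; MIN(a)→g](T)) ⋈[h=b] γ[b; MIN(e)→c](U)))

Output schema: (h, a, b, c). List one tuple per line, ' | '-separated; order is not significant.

Per-node cardinality:
  T → 4
  γ[h; MIN(a)→g](T) → 2
  ρ[a/g](γ[h; MIN(a)→g](T)) → 2
  U → 6
  γ[b; MIN(e)→c](U) → 4
  (ρ[a/g](γ[h; MIN(a)→g](T)) ⋈[h=b] γ[b; MIN(e)→c](U)) → 1
  σ[b>=3]((ρ[a/g](γ[h; MIN(a)→g](T)) ⋈[h=b] γ[b; MIN(e)→c](U))) → 1

== RESULT ==
h | a | b | c
7 | 3 | 7 | 1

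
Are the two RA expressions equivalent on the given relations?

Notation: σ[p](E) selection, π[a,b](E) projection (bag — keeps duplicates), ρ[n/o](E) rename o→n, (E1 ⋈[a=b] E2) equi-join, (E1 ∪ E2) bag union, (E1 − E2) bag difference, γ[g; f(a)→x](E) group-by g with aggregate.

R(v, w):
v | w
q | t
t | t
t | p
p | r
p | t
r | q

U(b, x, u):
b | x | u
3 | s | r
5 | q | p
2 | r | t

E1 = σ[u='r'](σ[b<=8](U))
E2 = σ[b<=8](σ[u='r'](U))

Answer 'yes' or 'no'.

E1 per-node cardinality:
  U → 3
  σ[b<=8](U) → 3
  σ[u='r'](σ[b<=8](U)) → 1
E2 per-node cardinality:
  U → 3
  σ[u='r'](U) → 1
  σ[b<=8](σ[u='r'](U)) → 1

E1 and E2 produce the same multiset:
b | x | u
3 | s | r

yes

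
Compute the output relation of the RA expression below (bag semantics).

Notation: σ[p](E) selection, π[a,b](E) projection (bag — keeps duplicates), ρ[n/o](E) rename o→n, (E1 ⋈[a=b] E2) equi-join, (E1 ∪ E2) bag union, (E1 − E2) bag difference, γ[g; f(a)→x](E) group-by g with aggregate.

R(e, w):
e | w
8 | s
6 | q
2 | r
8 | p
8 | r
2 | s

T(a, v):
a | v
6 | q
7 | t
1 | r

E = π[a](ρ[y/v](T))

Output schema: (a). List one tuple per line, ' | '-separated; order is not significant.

Per-node cardinality:
  T → 3
  ρ[y/v](T) → 3
  π[a](ρ[y/v](T)) → 3

== RESULT ==
a
1
6
7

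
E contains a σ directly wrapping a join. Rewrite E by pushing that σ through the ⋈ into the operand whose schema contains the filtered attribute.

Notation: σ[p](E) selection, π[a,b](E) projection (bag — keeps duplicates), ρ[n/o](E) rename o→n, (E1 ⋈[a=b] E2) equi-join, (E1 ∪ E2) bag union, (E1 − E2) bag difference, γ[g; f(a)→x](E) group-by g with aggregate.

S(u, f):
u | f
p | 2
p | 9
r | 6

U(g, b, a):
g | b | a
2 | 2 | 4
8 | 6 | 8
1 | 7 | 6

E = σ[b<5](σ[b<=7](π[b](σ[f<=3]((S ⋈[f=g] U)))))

σ filters on f, owned by the left side.
E' = σ[b<5](σ[b<=7](π[b]((σ[f<=3](S) ⋈[f=g] U))))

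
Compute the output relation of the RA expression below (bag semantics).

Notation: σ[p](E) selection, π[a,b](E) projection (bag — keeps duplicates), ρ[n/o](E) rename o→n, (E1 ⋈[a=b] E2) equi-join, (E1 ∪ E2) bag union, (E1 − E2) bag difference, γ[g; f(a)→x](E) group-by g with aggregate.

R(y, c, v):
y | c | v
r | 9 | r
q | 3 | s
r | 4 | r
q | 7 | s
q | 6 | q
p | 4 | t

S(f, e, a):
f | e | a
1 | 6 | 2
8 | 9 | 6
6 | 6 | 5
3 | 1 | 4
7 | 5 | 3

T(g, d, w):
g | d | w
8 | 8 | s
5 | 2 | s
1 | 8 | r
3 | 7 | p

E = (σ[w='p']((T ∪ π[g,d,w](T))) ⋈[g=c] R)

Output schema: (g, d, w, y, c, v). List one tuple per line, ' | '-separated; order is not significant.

Row counts bottom-up:
  T → 4
  T → 4
  π[g,d,w](T) → 4
  (T ∪ π[g,d,w](T)) → 8
  σ[w='p']((T ∪ π[g,d,w](T))) → 2
  R → 6
  (σ[w='p']((T ∪ π[g,d,w](T))) ⋈[g=c] R) → 2

== RESULT ==
g | d | w | y | c | v
3 | 7 | p | q | 3 | s
3 | 7 | p | q | 3 | s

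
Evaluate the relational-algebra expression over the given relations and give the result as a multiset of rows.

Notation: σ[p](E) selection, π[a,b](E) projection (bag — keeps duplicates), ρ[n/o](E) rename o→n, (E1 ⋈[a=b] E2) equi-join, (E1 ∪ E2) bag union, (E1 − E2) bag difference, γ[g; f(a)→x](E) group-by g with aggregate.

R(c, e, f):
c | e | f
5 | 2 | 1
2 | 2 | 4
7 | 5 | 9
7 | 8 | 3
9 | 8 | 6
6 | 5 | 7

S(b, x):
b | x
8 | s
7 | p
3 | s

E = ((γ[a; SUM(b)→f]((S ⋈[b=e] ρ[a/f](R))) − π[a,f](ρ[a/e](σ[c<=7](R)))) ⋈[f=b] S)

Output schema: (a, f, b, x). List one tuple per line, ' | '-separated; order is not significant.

Row counts bottom-up:
  S → 3
  R → 6
  ρ[a/f](R) → 6
  (S ⋈[b=e] ρ[a/f](R)) → 2
  γ[a; SUM(b)→f]((S ⋈[b=e] ρ[a/f](R))) → 2
  R → 6
  σ[c<=7](R) → 5
  ρ[a/e](σ[c<=7](R)) → 5
  π[a,f](ρ[a/e](σ[c<=7](R))) → 5
  (γ[a; SUM(b)→f]((S ⋈[b=e] ρ[a/f](R))) − π[a,f](ρ[a/e](σ[c<=7](R)))) → 2
  S → 3
  ((γ[a; SUM(b)→f]((S ⋈[b=e] ρ[a/f](R))) − π[a,f](ρ[a/e](σ[c<=7](R)))) ⋈[f=b] S) → 2

== RESULT ==
a | f | b | x
3 | 8 | 8 | s
6 | 8 | 8 | s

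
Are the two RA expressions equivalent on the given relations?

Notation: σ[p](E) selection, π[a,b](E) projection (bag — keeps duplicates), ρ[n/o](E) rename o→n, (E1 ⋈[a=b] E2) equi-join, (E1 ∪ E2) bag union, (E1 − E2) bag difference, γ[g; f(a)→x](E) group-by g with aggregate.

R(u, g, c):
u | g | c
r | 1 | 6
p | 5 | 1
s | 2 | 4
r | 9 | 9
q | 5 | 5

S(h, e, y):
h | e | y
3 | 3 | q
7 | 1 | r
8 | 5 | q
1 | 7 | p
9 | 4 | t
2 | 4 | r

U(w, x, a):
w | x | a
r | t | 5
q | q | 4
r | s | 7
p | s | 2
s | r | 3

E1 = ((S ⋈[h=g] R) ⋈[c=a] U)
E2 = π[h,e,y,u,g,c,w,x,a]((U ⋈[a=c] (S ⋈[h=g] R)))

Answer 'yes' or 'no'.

E1 stepwise |·|:
  S → 6
  R → 5
  (S ⋈[h=g] R) → 3
  U → 5
  ((S ⋈[h=g] R) ⋈[c=a] U) → 1
E2 stepwise |·|:
  U → 5
  S → 6
  R → 5
  (S ⋈[h=g] R) → 3
  (U ⋈[a=c] (S ⋈[h=g] R)) → 1
  π[h,e,y,u,g,c,w,x,a]((U ⋈[a=c] (S ⋈[h=g] R))) → 1

E1 and E2 produce the same multiset:
h | e | y | u | g | c | w | x | a
2 | 4 | r | s | 2 | 4 | q | q | 4

yes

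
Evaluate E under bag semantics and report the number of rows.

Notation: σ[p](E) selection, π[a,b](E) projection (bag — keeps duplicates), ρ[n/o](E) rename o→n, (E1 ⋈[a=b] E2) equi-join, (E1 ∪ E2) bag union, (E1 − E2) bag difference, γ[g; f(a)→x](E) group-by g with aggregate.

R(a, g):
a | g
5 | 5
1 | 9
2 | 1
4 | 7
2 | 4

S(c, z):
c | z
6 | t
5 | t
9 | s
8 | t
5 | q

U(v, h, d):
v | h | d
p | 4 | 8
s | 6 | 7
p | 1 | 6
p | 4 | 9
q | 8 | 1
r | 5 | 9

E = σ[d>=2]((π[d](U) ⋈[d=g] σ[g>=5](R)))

Subexpression sizes:
  U → 6
  π[d](U) → 6
  R → 5
  σ[g>=5](R) → 3
  (π[d](U) ⋈[d=g] σ[g>=5](R)) → 3
  σ[d>=2]((π[d](U) ⋈[d=g] σ[g>=5](R))) → 3

|E| = 3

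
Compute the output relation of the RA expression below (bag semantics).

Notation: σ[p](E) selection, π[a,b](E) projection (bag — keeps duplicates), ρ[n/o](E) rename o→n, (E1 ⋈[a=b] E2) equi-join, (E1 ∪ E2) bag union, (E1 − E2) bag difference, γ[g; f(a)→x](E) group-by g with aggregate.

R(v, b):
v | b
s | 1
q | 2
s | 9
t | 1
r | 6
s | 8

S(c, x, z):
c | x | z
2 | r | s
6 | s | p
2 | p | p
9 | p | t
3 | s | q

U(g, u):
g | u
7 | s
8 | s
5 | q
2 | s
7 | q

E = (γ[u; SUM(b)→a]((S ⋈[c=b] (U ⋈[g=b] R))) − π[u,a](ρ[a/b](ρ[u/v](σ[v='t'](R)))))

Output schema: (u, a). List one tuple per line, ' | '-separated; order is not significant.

Row counts bottom-up:
  S → 5
  U → 5
  R → 6
  (U ⋈[g=b] R) → 2
  (S ⋈[c=b] (U ⋈[g=b] R)) → 2
  γ[u; SUM(b)→a]((S ⋈[c=b] (U ⋈[g=b] R))) → 1
  R → 6
  σ[v='t'](R) → 1
  ρ[u/v](σ[v='t'](R)) → 1
  ρ[a/b](ρ[u/v](σ[v='t'](R))) → 1
  π[u,a](ρ[a/b](ρ[u/v](σ[v='t'](R)))) → 1
  (γ[u; SUM(b)→a]((S ⋈[c=b] (U ⋈[g=b] R))) − π[u,a](ρ[a/b](ρ[u/v](σ[v='t'](R))))) → 1

== RESULT ==
u | a
s | 4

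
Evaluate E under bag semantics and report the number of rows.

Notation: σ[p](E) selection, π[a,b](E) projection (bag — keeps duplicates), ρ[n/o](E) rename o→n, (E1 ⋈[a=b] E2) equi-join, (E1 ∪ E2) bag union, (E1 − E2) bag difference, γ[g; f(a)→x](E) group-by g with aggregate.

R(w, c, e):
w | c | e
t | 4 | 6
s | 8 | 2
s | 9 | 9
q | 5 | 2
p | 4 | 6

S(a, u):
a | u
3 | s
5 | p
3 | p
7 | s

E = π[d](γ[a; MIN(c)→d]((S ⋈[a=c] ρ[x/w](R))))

Per-node cardinality:
  S → 4
  R → 5
  ρ[x/w](R) → 5
  (S ⋈[a=c] ρ[x/w](R)) → 1
  γ[a; MIN(c)→d]((S ⋈[a=c] ρ[x/w](R))) → 1
  π[d](γ[a; MIN(c)→d]((S ⋈[a=c] ρ[x/w](R)))) → 1

|E| = 1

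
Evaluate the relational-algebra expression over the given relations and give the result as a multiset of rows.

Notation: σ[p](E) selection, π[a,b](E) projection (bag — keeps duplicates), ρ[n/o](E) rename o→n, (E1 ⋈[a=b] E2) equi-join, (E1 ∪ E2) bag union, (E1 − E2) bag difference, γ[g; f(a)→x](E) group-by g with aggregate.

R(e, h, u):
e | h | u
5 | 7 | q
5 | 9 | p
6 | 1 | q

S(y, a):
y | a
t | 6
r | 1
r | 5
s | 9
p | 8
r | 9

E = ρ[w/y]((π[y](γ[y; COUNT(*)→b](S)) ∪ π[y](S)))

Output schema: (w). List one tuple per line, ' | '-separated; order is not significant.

Stepwise |·|:
  S → 6
  γ[y; COUNT(*)→b](S) → 4
  π[y](γ[y; COUNT(*)→b](S)) → 4
  S → 6
  π[y](S) → 6
  (π[y](γ[y; COUNT(*)→b](S)) ∪ π[y](S)) → 10
  ρ[w/y]((π[y](γ[y; COUNT(*)→b](S)) ∪ π[y](S))) → 10

== RESULT ==
w
p
p
r
r
r
r
s
s
t
t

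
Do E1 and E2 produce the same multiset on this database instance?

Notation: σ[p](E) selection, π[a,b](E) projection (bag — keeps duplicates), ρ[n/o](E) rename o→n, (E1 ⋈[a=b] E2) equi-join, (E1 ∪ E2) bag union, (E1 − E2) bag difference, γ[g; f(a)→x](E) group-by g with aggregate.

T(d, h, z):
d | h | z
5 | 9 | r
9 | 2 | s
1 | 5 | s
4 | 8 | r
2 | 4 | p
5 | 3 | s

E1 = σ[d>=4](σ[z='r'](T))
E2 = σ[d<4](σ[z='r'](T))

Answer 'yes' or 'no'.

E1 subexpression sizes:
  T → 6
  σ[z='r'](T) → 2
  σ[d>=4](σ[z='r'](T)) → 2
E2 subexpression sizes:
  T → 6
  σ[z='r'](T) → 2
  σ[d<4](σ[z='r'](T)) → 0

E1 result:
d | h | z
4 | 8 | r
5 | 9 | r
E2 result:
d | h | z
(0 rows)
Witness: (4, 8, 'r') appears 1× in E1 but 0× in E2.

no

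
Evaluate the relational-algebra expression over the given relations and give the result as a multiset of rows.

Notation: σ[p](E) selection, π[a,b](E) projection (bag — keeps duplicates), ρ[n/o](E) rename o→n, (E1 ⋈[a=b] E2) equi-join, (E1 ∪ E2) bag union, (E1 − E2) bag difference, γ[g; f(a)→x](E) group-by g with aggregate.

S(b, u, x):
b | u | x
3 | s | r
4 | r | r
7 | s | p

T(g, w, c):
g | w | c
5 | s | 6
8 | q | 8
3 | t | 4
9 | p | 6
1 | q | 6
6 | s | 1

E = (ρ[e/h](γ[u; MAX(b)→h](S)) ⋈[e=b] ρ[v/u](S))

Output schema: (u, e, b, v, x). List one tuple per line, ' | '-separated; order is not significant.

Subexpression sizes:
  S → 3
  γ[u; MAX(b)→h](S) → 2
  ρ[e/h](γ[u; MAX(b)→h](S)) → 2
  S → 3
  ρ[v/u](S) → 3
  (ρ[e/h](γ[u; MAX(b)→h](S)) ⋈[e=b] ρ[v/u](S)) → 2

== RESULT ==
u | e | b | v | x
r | 4 | 4 | r | r
s | 7 | 7 | s | p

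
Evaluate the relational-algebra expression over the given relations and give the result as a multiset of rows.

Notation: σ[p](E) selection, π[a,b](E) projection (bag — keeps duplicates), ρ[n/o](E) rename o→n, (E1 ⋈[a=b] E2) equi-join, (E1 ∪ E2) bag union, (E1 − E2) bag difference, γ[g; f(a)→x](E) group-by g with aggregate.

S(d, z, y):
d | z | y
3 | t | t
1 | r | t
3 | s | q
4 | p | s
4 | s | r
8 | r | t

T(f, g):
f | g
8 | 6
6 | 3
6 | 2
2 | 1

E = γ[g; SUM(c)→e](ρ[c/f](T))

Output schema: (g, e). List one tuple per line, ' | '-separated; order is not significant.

Per-node cardinality:
  T → 4
  ρ[c/f](T) → 4
  γ[g; SUM(c)→e](ρ[c/f](T)) → 4

== RESULT ==
g | e
1 | 2
2 | 6
3 | 6
6 | 8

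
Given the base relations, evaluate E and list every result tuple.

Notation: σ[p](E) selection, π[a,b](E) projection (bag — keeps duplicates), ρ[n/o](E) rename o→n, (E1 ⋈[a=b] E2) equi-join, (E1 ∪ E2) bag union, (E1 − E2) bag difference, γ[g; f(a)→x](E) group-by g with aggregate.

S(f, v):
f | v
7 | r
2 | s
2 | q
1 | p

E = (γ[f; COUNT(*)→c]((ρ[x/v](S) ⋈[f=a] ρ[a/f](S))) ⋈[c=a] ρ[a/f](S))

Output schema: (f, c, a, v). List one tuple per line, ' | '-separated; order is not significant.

Subexpression sizes:
  S → 4
  ρ[x/v](S) → 4
  S → 4
  ρ[a/f](S) → 4
  (ρ[x/v](S) ⋈[f=a] ρ[a/f](S)) → 6
  γ[f; COUNT(*)→c]((ρ[x/v](S) ⋈[f=a] ρ[a/f](S))) → 3
  S → 4
  ρ[a/f](S) → 4
  (γ[f; COUNT(*)→c]((ρ[x/v](S) ⋈[f=a] ρ[a/f](S))) ⋈[c=a] ρ[a/f](S)) → 2

== RESULT ==
f | c | a | v
1 | 1 | 1 | p
7 | 1 | 1 | p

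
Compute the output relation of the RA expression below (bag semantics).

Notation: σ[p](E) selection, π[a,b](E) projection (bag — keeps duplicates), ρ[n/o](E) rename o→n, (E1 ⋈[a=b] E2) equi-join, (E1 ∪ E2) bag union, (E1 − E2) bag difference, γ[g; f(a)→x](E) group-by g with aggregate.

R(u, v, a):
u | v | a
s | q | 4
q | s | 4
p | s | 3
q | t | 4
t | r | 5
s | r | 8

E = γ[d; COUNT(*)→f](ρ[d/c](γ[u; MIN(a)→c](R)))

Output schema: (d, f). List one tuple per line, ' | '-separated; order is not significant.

Stepwise |·|:
  R → 6
  γ[u; MIN(a)→c](R) → 4
  ρ[d/c](γ[u; MIN(a)→c](R)) → 4
  γ[d; COUNT(*)→f](ρ[d/c](γ[u; MIN(a)→c](R))) → 3

== RESULT ==
d | f
3 | 1
4 | 2
5 | 1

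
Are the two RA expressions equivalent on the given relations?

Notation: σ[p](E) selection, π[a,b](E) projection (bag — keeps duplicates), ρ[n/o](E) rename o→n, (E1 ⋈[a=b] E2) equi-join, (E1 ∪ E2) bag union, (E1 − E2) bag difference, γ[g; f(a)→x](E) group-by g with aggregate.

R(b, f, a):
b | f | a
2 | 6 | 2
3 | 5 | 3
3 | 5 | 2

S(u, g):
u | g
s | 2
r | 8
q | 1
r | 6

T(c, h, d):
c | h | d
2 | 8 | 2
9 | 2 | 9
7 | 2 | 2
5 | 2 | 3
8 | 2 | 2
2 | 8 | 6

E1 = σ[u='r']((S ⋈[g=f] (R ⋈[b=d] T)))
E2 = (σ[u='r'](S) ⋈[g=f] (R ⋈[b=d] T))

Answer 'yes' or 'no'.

E1 stepwise |·|:
  S → 4
  R → 3
  T → 6
  (R ⋈[b=d] T) → 5
  (S ⋈[g=f] (R ⋈[b=d] T)) → 3
  σ[u='r']((S ⋈[g=f] (R ⋈[b=d] T))) → 3
E2 stepwise |·|:
  S → 4
  σ[u='r'](S) → 2
  R → 3
  T → 6
  (R ⋈[b=d] T) → 5
  (σ[u='r'](S) ⋈[g=f] (R ⋈[b=d] T)) → 3

E1 and E2 produce the same multiset:
u | g | b | f | a | c | h | d
r | 6 | 2 | 6 | 2 | 2 | 8 | 2
r | 6 | 2 | 6 | 2 | 7 | 2 | 2
r | 6 | 2 | 6 | 2 | 8 | 2 | 2

yes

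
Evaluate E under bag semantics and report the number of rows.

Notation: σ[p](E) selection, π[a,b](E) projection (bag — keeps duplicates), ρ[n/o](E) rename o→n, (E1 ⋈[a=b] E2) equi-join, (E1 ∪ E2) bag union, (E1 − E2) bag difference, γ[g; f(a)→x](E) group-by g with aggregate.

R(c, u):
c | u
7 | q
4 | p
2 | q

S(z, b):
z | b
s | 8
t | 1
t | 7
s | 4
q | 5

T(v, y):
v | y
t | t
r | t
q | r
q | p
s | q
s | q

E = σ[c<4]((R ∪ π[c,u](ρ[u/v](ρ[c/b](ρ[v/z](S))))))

Row counts bottom-up:
  R → 3
  S → 5
  ρ[v/z](S) → 5
  ρ[c/b](ρ[v/z](S)) → 5
  ρ[u/v](ρ[c/b](ρ[v/z](S))) → 5
  π[c,u](ρ[u/v](ρ[c/b](ρ[v/z](S)))) → 5
  (R ∪ π[c,u](ρ[u/v](ρ[c/b](ρ[v/z](S))))) → 8
  σ[c<4]((R ∪ π[c,u](ρ[u/v](ρ[c/b](ρ[v/z](S)))))) → 2

|E| = 2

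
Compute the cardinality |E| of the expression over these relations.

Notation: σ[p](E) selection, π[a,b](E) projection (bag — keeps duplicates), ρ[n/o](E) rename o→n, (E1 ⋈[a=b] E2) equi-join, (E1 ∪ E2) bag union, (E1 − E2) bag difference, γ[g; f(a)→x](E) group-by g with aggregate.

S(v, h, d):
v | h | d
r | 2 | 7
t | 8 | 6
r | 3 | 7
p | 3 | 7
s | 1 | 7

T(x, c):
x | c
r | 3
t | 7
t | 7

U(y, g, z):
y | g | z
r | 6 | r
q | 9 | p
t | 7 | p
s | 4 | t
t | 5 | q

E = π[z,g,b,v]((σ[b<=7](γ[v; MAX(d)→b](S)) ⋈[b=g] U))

Stepwise |·|:
  S → 5
  γ[v; MAX(d)→b](S) → 4
  σ[b<=7](γ[v; MAX(d)→b](S)) → 4
  U → 5
  (σ[b<=7](γ[v; MAX(d)→b](S)) ⋈[b=g] U) → 4
  π[z,g,b,v]((σ[b<=7](γ[v; MAX(d)→b](S)) ⋈[b=g] U)) → 4

|E| = 4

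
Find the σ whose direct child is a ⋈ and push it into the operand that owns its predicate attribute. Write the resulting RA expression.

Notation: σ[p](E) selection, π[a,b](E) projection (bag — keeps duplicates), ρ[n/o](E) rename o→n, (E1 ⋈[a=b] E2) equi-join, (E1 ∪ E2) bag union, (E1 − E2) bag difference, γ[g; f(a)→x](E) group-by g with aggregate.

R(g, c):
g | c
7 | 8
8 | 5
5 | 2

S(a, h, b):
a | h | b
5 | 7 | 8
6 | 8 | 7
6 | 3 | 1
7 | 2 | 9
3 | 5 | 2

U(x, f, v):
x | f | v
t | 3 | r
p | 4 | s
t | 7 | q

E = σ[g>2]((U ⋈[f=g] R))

σ filters on g, owned by the right side.
E' = (U ⋈[f=g] σ[g>2](R))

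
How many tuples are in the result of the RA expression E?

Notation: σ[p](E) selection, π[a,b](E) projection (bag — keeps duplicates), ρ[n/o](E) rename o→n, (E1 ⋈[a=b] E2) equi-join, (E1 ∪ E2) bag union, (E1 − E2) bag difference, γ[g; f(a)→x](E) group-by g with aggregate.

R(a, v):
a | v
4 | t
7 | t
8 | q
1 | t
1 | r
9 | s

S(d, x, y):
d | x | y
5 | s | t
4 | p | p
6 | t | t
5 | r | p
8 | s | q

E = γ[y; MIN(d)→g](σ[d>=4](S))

Per-node cardinality:
  S → 5
  σ[d>=4](S) → 5
  γ[y; MIN(d)→g](σ[d>=4](S)) → 3

|E| = 3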